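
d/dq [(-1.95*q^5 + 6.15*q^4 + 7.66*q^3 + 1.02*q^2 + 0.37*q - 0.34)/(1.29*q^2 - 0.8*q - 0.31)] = (-7.5465*q^6 + 22.107*q^5 - 1.8561*q^4 - 19.882*q^3 - 8.4171*q^2 + 0.2448*q - 0.3867)/(1.6641*q^4 - 2.064*q^3 - 0.1598*q^2 + 0.496*q + 0.0961)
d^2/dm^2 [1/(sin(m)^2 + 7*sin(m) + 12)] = (-4*sin(m)^4 - 21*sin(m)^3 + 5*sin(m)^2 + 126*sin(m) + 74)/(sin(m)^2 + 7*sin(m) + 12)^3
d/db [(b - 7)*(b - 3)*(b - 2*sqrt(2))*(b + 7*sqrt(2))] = 4*b^3 - 30*b^2 + 15*sqrt(2)*b^2 - 100*sqrt(2)*b - 14*b + 105*sqrt(2) + 280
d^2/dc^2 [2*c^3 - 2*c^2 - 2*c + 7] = 12*c - 4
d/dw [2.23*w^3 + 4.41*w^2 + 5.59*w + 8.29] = 6.69*w^2 + 8.82*w + 5.59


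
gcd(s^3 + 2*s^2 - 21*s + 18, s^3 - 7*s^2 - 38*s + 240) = s + 6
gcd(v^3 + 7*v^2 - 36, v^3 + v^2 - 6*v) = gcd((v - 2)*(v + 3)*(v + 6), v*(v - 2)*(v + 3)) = v^2 + v - 6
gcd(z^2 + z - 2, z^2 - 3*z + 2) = z - 1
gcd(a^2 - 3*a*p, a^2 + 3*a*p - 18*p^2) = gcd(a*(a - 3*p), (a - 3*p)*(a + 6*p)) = -a + 3*p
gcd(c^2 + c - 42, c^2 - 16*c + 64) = 1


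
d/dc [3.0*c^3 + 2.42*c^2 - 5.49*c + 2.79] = 9.0*c^2 + 4.84*c - 5.49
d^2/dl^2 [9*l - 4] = 0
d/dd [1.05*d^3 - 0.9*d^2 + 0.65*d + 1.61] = 3.15*d^2 - 1.8*d + 0.65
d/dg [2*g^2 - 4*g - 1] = 4*g - 4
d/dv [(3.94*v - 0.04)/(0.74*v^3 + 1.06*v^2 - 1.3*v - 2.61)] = (-5.8312*v^3 - 4.0876*v^2 + 0.0848000000000004*v - 10.3354)/(0.5476*v^6 + 1.5688*v^5 - 0.8004*v^4 - 6.6188*v^3 - 3.8432*v^2 + 6.786*v + 6.8121)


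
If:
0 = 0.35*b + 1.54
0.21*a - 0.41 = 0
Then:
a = 1.95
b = -4.40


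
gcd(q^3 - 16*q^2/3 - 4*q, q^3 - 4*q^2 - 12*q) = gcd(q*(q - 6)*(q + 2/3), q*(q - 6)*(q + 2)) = q^2 - 6*q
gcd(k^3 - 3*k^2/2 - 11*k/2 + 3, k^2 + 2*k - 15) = k - 3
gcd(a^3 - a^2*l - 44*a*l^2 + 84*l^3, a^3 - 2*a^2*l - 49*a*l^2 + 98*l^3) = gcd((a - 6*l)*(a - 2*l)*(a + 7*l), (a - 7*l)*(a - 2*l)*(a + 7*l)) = a^2 + 5*a*l - 14*l^2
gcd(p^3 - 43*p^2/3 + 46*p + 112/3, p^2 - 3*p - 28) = p - 7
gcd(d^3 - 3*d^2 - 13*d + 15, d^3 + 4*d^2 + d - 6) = d^2 + 2*d - 3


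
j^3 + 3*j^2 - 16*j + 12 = (j - 2)*(j - 1)*(j + 6)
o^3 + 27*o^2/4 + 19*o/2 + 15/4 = (o + 3/4)*(o + 1)*(o + 5)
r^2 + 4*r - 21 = (r - 3)*(r + 7)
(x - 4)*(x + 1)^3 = x^4 - x^3 - 9*x^2 - 11*x - 4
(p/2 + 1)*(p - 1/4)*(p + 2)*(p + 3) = p^4/2 + 27*p^3/8 + 57*p^2/8 + 4*p - 3/2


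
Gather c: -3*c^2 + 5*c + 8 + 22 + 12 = -3*c^2 + 5*c + 42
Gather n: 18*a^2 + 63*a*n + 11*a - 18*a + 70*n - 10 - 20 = 18*a^2 - 7*a + n*(63*a + 70) - 30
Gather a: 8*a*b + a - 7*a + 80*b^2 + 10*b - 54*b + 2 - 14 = a*(8*b - 6) + 80*b^2 - 44*b - 12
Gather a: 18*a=18*a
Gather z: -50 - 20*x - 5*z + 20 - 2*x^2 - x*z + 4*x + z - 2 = -2*x^2 - 16*x + z*(-x - 4) - 32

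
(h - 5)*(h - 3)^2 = h^3 - 11*h^2 + 39*h - 45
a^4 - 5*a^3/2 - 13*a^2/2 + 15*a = a*(a - 3)*(a - 2)*(a + 5/2)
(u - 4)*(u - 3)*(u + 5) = u^3 - 2*u^2 - 23*u + 60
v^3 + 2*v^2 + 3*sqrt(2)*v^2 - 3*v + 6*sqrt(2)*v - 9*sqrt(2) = (v - 1)*(v + 3)*(v + 3*sqrt(2))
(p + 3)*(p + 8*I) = p^2 + 3*p + 8*I*p + 24*I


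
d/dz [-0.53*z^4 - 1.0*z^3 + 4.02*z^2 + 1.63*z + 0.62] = -2.12*z^3 - 3.0*z^2 + 8.04*z + 1.63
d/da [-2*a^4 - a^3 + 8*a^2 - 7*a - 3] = -8*a^3 - 3*a^2 + 16*a - 7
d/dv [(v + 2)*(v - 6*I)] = 2*v + 2 - 6*I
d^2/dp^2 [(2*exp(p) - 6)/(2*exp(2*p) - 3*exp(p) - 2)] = (8*exp(4*p) - 84*exp(3*p) + 156*exp(2*p) - 162*exp(p) + 44)*exp(p)/(8*exp(6*p) - 36*exp(5*p) + 30*exp(4*p) + 45*exp(3*p) - 30*exp(2*p) - 36*exp(p) - 8)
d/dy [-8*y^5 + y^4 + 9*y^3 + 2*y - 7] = -40*y^4 + 4*y^3 + 27*y^2 + 2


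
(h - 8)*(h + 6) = h^2 - 2*h - 48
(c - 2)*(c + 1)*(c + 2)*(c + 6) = c^4 + 7*c^3 + 2*c^2 - 28*c - 24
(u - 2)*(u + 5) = u^2 + 3*u - 10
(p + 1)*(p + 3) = p^2 + 4*p + 3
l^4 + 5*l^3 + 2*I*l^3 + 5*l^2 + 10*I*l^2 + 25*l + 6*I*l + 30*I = (l + 5)*(l - 2*I)*(l + I)*(l + 3*I)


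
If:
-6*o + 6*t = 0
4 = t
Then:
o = 4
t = 4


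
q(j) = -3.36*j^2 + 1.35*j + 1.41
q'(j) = 1.35 - 6.72*j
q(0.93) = -0.24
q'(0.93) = -4.90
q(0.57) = 1.09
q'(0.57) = -2.48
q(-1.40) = -7.07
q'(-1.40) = 10.76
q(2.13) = -10.96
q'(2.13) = -12.96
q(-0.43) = 0.21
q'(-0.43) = 4.24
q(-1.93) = -13.71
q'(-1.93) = 14.32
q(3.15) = -27.68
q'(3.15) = -19.82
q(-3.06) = -34.18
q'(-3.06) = 21.91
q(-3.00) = -32.88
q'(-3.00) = 21.51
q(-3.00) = -32.88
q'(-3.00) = 21.51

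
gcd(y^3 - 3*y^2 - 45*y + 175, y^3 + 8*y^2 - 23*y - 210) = y^2 + 2*y - 35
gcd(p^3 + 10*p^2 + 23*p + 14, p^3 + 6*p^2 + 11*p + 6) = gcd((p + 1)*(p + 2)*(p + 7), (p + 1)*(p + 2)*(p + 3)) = p^2 + 3*p + 2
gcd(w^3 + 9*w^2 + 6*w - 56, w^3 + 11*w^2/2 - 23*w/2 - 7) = w^2 + 5*w - 14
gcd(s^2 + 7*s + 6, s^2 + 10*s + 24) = s + 6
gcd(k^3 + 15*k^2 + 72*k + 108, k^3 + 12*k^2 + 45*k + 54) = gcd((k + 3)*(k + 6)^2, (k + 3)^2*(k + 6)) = k^2 + 9*k + 18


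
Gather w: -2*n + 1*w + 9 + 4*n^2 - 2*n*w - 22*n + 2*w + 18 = 4*n^2 - 24*n + w*(3 - 2*n) + 27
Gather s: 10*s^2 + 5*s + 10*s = 10*s^2 + 15*s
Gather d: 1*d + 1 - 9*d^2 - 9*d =-9*d^2 - 8*d + 1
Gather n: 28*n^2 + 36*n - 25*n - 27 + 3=28*n^2 + 11*n - 24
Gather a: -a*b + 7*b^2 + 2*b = -a*b + 7*b^2 + 2*b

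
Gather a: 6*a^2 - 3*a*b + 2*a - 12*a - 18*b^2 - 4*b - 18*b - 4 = 6*a^2 + a*(-3*b - 10) - 18*b^2 - 22*b - 4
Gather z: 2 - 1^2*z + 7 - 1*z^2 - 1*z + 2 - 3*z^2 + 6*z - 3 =-4*z^2 + 4*z + 8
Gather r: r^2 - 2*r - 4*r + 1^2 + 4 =r^2 - 6*r + 5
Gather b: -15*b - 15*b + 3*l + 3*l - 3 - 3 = -30*b + 6*l - 6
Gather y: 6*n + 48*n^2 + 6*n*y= 48*n^2 + 6*n*y + 6*n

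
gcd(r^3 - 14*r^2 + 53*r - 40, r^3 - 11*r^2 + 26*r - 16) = r^2 - 9*r + 8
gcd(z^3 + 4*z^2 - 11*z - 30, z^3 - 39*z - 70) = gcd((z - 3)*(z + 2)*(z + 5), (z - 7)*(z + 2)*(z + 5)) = z^2 + 7*z + 10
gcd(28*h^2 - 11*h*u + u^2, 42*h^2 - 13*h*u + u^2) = -7*h + u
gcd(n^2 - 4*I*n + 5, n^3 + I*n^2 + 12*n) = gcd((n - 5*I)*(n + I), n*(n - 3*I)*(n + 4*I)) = 1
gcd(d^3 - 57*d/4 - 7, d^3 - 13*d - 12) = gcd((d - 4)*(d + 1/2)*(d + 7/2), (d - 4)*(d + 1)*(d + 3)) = d - 4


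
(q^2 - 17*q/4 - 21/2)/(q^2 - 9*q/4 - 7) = (q - 6)/(q - 4)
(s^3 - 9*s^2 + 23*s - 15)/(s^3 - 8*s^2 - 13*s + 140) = (s^2 - 4*s + 3)/(s^2 - 3*s - 28)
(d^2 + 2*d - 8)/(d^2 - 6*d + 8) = (d + 4)/(d - 4)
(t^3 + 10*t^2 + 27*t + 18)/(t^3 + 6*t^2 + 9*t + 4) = (t^2 + 9*t + 18)/(t^2 + 5*t + 4)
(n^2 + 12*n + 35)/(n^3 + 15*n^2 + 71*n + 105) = 1/(n + 3)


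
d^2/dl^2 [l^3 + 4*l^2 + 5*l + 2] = 6*l + 8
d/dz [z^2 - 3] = 2*z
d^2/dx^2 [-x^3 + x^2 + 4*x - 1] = 2 - 6*x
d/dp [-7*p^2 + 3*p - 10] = 3 - 14*p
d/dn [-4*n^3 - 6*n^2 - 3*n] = -12*n^2 - 12*n - 3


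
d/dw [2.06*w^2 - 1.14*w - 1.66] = 4.12*w - 1.14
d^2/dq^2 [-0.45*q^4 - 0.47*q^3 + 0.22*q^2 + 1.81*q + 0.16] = -5.4*q^2 - 2.82*q + 0.44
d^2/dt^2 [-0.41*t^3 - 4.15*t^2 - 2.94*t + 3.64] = -2.46*t - 8.3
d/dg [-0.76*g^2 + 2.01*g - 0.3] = 2.01 - 1.52*g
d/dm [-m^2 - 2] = -2*m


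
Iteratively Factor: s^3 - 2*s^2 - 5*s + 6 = (s - 1)*(s^2 - s - 6) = (s - 1)*(s + 2)*(s - 3)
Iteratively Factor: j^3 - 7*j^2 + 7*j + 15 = (j + 1)*(j^2 - 8*j + 15) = (j - 5)*(j + 1)*(j - 3)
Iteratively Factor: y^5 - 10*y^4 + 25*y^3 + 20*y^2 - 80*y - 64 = (y + 1)*(y^4 - 11*y^3 + 36*y^2 - 16*y - 64) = (y - 4)*(y + 1)*(y^3 - 7*y^2 + 8*y + 16) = (y - 4)*(y + 1)^2*(y^2 - 8*y + 16) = (y - 4)^2*(y + 1)^2*(y - 4)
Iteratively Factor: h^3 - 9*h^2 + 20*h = (h)*(h^2 - 9*h + 20) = h*(h - 5)*(h - 4)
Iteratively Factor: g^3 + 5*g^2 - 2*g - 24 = (g + 4)*(g^2 + g - 6) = (g - 2)*(g + 4)*(g + 3)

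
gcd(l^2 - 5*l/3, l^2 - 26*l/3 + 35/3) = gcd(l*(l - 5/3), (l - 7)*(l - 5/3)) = l - 5/3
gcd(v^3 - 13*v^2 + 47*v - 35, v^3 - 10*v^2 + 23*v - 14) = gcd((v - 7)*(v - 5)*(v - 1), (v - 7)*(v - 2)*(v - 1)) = v^2 - 8*v + 7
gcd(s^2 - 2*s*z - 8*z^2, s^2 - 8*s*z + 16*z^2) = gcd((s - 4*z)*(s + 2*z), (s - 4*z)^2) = -s + 4*z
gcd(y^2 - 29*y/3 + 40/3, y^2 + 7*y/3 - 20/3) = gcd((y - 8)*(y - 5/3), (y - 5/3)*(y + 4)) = y - 5/3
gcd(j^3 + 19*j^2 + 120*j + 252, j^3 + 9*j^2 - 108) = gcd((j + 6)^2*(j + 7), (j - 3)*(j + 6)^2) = j^2 + 12*j + 36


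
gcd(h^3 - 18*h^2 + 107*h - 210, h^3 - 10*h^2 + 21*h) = h - 7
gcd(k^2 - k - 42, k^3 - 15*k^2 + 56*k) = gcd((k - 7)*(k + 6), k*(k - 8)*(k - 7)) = k - 7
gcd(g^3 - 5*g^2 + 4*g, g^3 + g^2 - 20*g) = g^2 - 4*g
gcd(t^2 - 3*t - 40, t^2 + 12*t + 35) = t + 5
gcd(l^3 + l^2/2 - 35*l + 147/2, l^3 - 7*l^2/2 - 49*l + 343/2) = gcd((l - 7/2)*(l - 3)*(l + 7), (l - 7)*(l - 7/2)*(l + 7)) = l^2 + 7*l/2 - 49/2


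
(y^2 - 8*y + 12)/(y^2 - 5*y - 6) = (y - 2)/(y + 1)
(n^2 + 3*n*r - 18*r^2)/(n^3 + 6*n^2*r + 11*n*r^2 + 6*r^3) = (n^2 + 3*n*r - 18*r^2)/(n^3 + 6*n^2*r + 11*n*r^2 + 6*r^3)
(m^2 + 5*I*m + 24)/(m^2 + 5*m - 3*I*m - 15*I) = (m + 8*I)/(m + 5)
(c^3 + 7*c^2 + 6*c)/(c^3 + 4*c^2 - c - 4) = c*(c + 6)/(c^2 + 3*c - 4)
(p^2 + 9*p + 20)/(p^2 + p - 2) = (p^2 + 9*p + 20)/(p^2 + p - 2)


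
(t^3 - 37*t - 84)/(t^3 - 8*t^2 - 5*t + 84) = (t + 4)/(t - 4)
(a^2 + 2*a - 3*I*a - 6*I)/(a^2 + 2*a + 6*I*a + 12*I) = (a - 3*I)/(a + 6*I)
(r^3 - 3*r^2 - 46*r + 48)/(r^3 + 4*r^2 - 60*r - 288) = (r - 1)/(r + 6)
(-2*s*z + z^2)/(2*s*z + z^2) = (-2*s + z)/(2*s + z)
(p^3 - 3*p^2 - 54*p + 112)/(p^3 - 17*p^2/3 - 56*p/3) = 3*(p^2 + 5*p - 14)/(p*(3*p + 7))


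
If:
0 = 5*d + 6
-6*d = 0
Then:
No Solution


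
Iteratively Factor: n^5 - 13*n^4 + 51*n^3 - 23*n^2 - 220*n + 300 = (n - 2)*(n^4 - 11*n^3 + 29*n^2 + 35*n - 150) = (n - 2)*(n + 2)*(n^3 - 13*n^2 + 55*n - 75) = (n - 5)*(n - 2)*(n + 2)*(n^2 - 8*n + 15) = (n - 5)*(n - 3)*(n - 2)*(n + 2)*(n - 5)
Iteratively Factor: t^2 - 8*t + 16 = (t - 4)*(t - 4)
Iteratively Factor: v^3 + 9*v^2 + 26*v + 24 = (v + 4)*(v^2 + 5*v + 6) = (v + 2)*(v + 4)*(v + 3)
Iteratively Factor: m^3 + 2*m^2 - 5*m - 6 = (m + 3)*(m^2 - m - 2) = (m + 1)*(m + 3)*(m - 2)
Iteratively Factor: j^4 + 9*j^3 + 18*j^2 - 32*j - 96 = (j + 4)*(j^3 + 5*j^2 - 2*j - 24) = (j + 4)^2*(j^2 + j - 6) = (j - 2)*(j + 4)^2*(j + 3)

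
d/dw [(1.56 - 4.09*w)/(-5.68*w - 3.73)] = (136.98172*w + 89.954545)/(5.68*w + 3.73)^3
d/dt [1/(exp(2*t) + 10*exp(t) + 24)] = 2*(-exp(t) - 5)*exp(t)/(exp(2*t) + 10*exp(t) + 24)^2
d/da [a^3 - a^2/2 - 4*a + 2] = 3*a^2 - a - 4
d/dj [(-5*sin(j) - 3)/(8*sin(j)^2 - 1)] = (40*sin(j)^2 + 48*sin(j) + 5)*cos(j)/(8*sin(j)^2 - 1)^2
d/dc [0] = 0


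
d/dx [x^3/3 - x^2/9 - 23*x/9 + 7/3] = x^2 - 2*x/9 - 23/9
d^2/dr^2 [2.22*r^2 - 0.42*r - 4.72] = 4.44000000000000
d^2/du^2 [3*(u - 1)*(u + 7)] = 6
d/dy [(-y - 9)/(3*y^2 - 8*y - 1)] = (3*y^2 + 54*y - 71)/(9*y^4 - 48*y^3 + 58*y^2 + 16*y + 1)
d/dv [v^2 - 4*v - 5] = 2*v - 4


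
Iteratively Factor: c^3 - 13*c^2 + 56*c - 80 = (c - 4)*(c^2 - 9*c + 20) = (c - 5)*(c - 4)*(c - 4)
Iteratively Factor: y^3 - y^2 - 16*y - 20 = (y + 2)*(y^2 - 3*y - 10) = (y - 5)*(y + 2)*(y + 2)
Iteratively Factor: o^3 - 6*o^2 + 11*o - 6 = (o - 3)*(o^2 - 3*o + 2) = (o - 3)*(o - 2)*(o - 1)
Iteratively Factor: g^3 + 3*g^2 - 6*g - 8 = (g - 2)*(g^2 + 5*g + 4) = (g - 2)*(g + 1)*(g + 4)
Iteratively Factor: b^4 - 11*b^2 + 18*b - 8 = (b - 1)*(b^3 + b^2 - 10*b + 8) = (b - 2)*(b - 1)*(b^2 + 3*b - 4) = (b - 2)*(b - 1)^2*(b + 4)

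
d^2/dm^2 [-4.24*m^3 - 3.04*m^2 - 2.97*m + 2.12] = -25.44*m - 6.08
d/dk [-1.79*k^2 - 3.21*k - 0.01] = -3.58*k - 3.21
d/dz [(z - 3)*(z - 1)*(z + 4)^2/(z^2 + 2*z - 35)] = 2*(z^5 + 5*z^4 - 62*z^3 - 203*z^2 + 407*z + 652)/(z^4 + 4*z^3 - 66*z^2 - 140*z + 1225)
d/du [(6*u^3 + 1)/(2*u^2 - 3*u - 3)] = (u^2*(36*u^2 - 54*u - 54) - (4*u - 3)*(6*u^3 + 1))/(-2*u^2 + 3*u + 3)^2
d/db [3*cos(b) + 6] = -3*sin(b)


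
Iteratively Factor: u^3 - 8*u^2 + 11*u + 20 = (u + 1)*(u^2 - 9*u + 20) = (u - 5)*(u + 1)*(u - 4)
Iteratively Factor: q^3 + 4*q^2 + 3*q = (q + 1)*(q^2 + 3*q) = q*(q + 1)*(q + 3)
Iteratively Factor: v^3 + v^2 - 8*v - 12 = (v + 2)*(v^2 - v - 6) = (v - 3)*(v + 2)*(v + 2)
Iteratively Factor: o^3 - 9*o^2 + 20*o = (o - 5)*(o^2 - 4*o) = o*(o - 5)*(o - 4)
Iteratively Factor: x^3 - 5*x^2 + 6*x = (x - 2)*(x^2 - 3*x) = (x - 3)*(x - 2)*(x)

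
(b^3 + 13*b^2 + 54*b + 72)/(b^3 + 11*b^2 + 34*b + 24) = (b + 3)/(b + 1)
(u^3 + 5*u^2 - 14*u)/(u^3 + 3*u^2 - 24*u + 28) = u/(u - 2)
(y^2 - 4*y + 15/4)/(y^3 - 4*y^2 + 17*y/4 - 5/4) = (2*y - 3)/(2*y^2 - 3*y + 1)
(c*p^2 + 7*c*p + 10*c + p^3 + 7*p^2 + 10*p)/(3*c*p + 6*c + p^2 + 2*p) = (c*p + 5*c + p^2 + 5*p)/(3*c + p)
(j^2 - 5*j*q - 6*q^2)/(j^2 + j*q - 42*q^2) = (j + q)/(j + 7*q)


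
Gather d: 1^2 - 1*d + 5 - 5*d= 6 - 6*d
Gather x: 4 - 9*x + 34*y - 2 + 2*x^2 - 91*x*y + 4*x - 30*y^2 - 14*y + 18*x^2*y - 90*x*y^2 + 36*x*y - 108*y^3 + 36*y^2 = x^2*(18*y + 2) + x*(-90*y^2 - 55*y - 5) - 108*y^3 + 6*y^2 + 20*y + 2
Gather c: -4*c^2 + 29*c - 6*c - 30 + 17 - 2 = -4*c^2 + 23*c - 15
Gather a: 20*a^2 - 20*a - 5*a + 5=20*a^2 - 25*a + 5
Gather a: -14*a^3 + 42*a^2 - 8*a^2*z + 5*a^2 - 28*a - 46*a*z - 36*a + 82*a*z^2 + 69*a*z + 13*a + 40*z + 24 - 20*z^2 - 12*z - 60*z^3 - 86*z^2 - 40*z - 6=-14*a^3 + a^2*(47 - 8*z) + a*(82*z^2 + 23*z - 51) - 60*z^3 - 106*z^2 - 12*z + 18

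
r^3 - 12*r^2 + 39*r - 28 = (r - 7)*(r - 4)*(r - 1)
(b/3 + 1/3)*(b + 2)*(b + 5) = b^3/3 + 8*b^2/3 + 17*b/3 + 10/3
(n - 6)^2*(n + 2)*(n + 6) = n^4 - 4*n^3 - 48*n^2 + 144*n + 432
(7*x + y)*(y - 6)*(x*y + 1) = 7*x^2*y^2 - 42*x^2*y + x*y^3 - 6*x*y^2 + 7*x*y - 42*x + y^2 - 6*y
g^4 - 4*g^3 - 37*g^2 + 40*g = g*(g - 8)*(g - 1)*(g + 5)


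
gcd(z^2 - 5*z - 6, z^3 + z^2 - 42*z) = z - 6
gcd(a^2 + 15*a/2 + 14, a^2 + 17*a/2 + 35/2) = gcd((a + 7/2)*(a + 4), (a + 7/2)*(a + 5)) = a + 7/2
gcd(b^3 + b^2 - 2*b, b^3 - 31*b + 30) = b - 1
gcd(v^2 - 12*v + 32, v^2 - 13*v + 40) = v - 8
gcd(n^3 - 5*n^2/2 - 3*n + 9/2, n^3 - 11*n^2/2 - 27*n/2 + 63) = n - 3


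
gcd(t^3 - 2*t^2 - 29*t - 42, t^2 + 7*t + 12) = t + 3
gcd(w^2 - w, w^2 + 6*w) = w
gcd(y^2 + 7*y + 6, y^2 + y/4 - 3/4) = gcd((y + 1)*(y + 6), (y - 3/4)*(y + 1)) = y + 1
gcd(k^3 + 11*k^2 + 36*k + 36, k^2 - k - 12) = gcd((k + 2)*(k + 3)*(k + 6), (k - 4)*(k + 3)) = k + 3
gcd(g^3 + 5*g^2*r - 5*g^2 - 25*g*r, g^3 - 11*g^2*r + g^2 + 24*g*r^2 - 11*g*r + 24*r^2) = 1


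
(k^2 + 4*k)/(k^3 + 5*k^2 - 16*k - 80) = k/(k^2 + k - 20)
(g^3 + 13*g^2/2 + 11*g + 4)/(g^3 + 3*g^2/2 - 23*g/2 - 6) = (g + 2)/(g - 3)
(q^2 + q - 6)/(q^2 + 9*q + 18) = (q - 2)/(q + 6)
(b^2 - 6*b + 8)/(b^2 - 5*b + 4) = (b - 2)/(b - 1)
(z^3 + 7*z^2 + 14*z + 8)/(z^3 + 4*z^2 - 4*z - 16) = (z + 1)/(z - 2)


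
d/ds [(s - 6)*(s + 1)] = 2*s - 5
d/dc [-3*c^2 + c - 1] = 1 - 6*c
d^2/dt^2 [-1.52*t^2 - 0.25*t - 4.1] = -3.04000000000000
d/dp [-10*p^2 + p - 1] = 1 - 20*p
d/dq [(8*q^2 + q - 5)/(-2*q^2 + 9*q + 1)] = 2*(37*q^2 - 2*q + 23)/(4*q^4 - 36*q^3 + 77*q^2 + 18*q + 1)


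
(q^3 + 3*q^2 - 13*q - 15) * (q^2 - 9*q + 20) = q^5 - 6*q^4 - 20*q^3 + 162*q^2 - 125*q - 300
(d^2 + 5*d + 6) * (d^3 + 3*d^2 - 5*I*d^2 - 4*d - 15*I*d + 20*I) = d^5 + 8*d^4 - 5*I*d^4 + 17*d^3 - 40*I*d^3 - 2*d^2 - 85*I*d^2 - 24*d + 10*I*d + 120*I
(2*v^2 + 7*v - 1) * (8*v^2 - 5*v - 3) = 16*v^4 + 46*v^3 - 49*v^2 - 16*v + 3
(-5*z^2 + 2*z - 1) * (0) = 0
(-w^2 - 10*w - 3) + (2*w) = -w^2 - 8*w - 3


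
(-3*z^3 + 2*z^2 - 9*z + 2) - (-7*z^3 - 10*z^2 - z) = 4*z^3 + 12*z^2 - 8*z + 2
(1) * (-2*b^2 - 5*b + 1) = -2*b^2 - 5*b + 1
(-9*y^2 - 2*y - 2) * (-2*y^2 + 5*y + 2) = 18*y^4 - 41*y^3 - 24*y^2 - 14*y - 4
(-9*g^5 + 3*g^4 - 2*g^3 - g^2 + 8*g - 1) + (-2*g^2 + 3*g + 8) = -9*g^5 + 3*g^4 - 2*g^3 - 3*g^2 + 11*g + 7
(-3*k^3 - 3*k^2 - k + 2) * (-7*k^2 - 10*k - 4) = 21*k^5 + 51*k^4 + 49*k^3 + 8*k^2 - 16*k - 8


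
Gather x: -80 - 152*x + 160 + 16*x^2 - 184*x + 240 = 16*x^2 - 336*x + 320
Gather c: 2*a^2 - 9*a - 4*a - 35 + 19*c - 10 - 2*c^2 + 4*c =2*a^2 - 13*a - 2*c^2 + 23*c - 45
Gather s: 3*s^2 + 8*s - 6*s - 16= 3*s^2 + 2*s - 16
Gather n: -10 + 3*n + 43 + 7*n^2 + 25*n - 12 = 7*n^2 + 28*n + 21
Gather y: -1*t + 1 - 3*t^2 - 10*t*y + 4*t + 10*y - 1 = -3*t^2 + 3*t + y*(10 - 10*t)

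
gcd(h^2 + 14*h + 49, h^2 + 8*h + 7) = h + 7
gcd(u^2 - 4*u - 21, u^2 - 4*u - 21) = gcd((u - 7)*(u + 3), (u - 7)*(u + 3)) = u^2 - 4*u - 21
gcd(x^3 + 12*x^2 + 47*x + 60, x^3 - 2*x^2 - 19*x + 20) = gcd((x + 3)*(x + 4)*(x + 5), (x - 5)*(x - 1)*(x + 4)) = x + 4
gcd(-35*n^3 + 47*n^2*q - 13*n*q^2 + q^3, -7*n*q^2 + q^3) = -7*n + q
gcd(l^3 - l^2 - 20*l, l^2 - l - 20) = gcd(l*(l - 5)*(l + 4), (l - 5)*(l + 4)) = l^2 - l - 20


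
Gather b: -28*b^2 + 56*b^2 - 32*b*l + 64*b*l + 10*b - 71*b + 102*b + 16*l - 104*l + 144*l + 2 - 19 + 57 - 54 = 28*b^2 + b*(32*l + 41) + 56*l - 14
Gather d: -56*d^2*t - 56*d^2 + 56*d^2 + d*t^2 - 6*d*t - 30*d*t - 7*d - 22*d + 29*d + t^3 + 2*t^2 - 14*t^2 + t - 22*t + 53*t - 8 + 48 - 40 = -56*d^2*t + d*(t^2 - 36*t) + t^3 - 12*t^2 + 32*t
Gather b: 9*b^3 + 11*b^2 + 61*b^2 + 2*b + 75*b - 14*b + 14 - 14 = 9*b^3 + 72*b^2 + 63*b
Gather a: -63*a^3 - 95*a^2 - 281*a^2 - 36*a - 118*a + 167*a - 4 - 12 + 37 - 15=-63*a^3 - 376*a^2 + 13*a + 6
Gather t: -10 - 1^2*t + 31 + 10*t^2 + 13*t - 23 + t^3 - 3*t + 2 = t^3 + 10*t^2 + 9*t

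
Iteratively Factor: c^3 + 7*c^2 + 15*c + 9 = (c + 3)*(c^2 + 4*c + 3) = (c + 1)*(c + 3)*(c + 3)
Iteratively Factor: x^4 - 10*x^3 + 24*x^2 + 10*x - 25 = (x - 1)*(x^3 - 9*x^2 + 15*x + 25) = (x - 5)*(x - 1)*(x^2 - 4*x - 5) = (x - 5)^2*(x - 1)*(x + 1)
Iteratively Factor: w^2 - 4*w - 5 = (w + 1)*(w - 5)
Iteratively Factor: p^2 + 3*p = (p + 3)*(p)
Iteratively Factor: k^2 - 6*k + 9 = (k - 3)*(k - 3)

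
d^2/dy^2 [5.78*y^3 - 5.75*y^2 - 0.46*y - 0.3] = 34.68*y - 11.5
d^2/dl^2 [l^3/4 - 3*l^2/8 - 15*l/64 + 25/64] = 3*l/2 - 3/4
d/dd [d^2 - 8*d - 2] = 2*d - 8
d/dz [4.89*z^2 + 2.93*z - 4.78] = 9.78*z + 2.93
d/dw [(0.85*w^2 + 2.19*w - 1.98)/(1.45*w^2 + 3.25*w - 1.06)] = (-0.413*w^2 + 3.94*w + 4.1136)/(2.1025*w^4 + 9.425*w^3 + 7.4885*w^2 - 6.89*w + 1.1236)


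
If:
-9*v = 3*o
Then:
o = -3*v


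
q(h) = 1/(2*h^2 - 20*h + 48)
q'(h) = (20 - 4*h)/(2*h^2 - 20*h + 48)^2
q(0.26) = 0.02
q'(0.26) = 0.01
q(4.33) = -0.91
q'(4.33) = 2.21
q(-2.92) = 0.01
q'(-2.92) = 0.00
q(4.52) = -0.65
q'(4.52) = 0.81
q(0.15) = 0.02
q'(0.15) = 0.01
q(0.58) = 0.03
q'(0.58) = 0.01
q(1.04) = 0.03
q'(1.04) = 0.02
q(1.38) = 0.04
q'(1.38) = 0.02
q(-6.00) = 0.00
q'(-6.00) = 0.00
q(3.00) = 0.17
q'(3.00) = 0.22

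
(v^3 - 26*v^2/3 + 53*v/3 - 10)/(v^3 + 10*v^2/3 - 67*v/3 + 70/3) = (v^2 - 7*v + 6)/(v^2 + 5*v - 14)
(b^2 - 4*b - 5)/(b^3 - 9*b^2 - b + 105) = (b + 1)/(b^2 - 4*b - 21)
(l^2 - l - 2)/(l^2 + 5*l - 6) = (l^2 - l - 2)/(l^2 + 5*l - 6)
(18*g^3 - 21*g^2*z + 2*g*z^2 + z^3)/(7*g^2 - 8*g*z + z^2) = (-18*g^2 + 3*g*z + z^2)/(-7*g + z)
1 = 1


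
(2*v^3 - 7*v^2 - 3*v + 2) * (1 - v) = -2*v^4 + 9*v^3 - 4*v^2 - 5*v + 2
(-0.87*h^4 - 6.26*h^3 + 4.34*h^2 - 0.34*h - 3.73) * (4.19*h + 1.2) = -3.6453*h^5 - 27.2734*h^4 + 10.6726*h^3 + 3.7834*h^2 - 16.0367*h - 4.476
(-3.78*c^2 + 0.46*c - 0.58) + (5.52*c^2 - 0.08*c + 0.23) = 1.74*c^2 + 0.38*c - 0.35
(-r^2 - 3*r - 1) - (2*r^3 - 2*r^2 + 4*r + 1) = -2*r^3 + r^2 - 7*r - 2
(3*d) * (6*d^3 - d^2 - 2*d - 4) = 18*d^4 - 3*d^3 - 6*d^2 - 12*d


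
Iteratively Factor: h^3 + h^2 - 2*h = (h + 2)*(h^2 - h) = (h - 1)*(h + 2)*(h)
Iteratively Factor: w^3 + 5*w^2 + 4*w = (w)*(w^2 + 5*w + 4) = w*(w + 4)*(w + 1)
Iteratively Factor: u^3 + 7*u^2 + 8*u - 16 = (u + 4)*(u^2 + 3*u - 4) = (u - 1)*(u + 4)*(u + 4)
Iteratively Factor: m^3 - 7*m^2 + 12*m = (m - 4)*(m^2 - 3*m) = (m - 4)*(m - 3)*(m)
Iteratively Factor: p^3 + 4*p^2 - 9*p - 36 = (p + 4)*(p^2 - 9) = (p + 3)*(p + 4)*(p - 3)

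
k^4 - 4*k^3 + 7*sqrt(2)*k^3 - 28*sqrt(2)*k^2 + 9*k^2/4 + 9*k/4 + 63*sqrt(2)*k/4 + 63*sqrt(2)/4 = (k - 3)*(k - 3/2)*(k + 1/2)*(k + 7*sqrt(2))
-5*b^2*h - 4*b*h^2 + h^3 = h*(-5*b + h)*(b + h)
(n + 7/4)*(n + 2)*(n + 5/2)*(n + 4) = n^4 + 41*n^3/4 + 303*n^2/8 + 241*n/4 + 35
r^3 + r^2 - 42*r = r*(r - 6)*(r + 7)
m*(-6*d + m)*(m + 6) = -6*d*m^2 - 36*d*m + m^3 + 6*m^2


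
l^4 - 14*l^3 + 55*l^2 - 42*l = l*(l - 7)*(l - 6)*(l - 1)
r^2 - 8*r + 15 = (r - 5)*(r - 3)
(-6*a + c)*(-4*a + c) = 24*a^2 - 10*a*c + c^2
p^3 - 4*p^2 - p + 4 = (p - 4)*(p - 1)*(p + 1)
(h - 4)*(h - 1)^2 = h^3 - 6*h^2 + 9*h - 4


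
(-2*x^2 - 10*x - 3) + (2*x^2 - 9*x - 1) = -19*x - 4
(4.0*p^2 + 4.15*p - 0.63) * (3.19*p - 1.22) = 12.76*p^3 + 8.3585*p^2 - 7.0727*p + 0.7686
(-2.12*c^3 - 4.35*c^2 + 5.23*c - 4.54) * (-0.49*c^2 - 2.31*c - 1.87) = 1.0388*c^5 + 7.0287*c^4 + 11.4502*c^3 - 1.7222*c^2 + 0.7073*c + 8.4898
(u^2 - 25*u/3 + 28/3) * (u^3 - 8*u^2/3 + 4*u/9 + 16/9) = u^5 - 11*u^4 + 32*u^3 - 724*u^2/27 - 32*u/3 + 448/27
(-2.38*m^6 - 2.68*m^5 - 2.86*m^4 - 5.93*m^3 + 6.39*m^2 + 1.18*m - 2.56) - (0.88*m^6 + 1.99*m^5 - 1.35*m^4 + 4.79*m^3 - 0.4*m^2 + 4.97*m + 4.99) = -3.26*m^6 - 4.67*m^5 - 1.51*m^4 - 10.72*m^3 + 6.79*m^2 - 3.79*m - 7.55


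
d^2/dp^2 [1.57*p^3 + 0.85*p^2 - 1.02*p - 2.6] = 9.42*p + 1.7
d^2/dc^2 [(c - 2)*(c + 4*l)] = 2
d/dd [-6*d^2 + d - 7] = 1 - 12*d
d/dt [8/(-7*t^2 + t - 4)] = 8*(14*t - 1)/(7*t^2 - t + 4)^2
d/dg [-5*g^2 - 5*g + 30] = -10*g - 5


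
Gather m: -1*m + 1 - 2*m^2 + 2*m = -2*m^2 + m + 1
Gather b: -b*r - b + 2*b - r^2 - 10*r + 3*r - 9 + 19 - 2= b*(1 - r) - r^2 - 7*r + 8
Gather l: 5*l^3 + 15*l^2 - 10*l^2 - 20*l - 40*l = 5*l^3 + 5*l^2 - 60*l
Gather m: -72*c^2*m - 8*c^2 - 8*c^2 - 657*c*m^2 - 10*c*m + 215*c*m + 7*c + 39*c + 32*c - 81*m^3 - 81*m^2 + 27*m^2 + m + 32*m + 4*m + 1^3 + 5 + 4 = -16*c^2 + 78*c - 81*m^3 + m^2*(-657*c - 54) + m*(-72*c^2 + 205*c + 37) + 10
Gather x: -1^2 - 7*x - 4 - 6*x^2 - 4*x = -6*x^2 - 11*x - 5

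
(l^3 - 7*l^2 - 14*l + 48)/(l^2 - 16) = (l^3 - 7*l^2 - 14*l + 48)/(l^2 - 16)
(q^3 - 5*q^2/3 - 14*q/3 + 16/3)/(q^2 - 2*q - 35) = (-3*q^3 + 5*q^2 + 14*q - 16)/(3*(-q^2 + 2*q + 35))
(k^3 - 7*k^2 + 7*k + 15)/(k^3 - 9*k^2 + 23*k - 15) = (k + 1)/(k - 1)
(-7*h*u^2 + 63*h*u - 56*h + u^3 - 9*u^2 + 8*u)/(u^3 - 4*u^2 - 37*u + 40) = (-7*h + u)/(u + 5)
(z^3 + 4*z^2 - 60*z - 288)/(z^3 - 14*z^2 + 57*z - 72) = (z^2 + 12*z + 36)/(z^2 - 6*z + 9)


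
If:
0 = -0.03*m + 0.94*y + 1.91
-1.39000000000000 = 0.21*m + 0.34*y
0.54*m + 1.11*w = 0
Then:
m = -3.17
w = 1.54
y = -2.13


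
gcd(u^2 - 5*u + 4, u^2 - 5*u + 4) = u^2 - 5*u + 4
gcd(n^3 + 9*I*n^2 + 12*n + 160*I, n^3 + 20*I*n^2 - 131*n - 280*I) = n^2 + 13*I*n - 40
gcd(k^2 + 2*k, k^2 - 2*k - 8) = k + 2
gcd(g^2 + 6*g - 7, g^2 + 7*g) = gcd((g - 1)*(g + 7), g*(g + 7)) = g + 7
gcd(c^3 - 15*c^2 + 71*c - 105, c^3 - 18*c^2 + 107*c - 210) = c^2 - 12*c + 35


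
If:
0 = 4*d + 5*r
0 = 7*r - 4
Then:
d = -5/7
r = 4/7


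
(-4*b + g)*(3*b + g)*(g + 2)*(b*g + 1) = -12*b^3*g^2 - 24*b^3*g - b^2*g^3 - 2*b^2*g^2 - 12*b^2*g - 24*b^2 + b*g^4 + 2*b*g^3 - b*g^2 - 2*b*g + g^3 + 2*g^2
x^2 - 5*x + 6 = (x - 3)*(x - 2)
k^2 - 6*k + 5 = (k - 5)*(k - 1)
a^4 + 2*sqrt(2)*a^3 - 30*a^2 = a^2*(a - 3*sqrt(2))*(a + 5*sqrt(2))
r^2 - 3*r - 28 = (r - 7)*(r + 4)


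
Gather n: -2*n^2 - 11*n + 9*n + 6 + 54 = -2*n^2 - 2*n + 60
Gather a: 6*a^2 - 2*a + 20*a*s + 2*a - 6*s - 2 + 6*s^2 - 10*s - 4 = 6*a^2 + 20*a*s + 6*s^2 - 16*s - 6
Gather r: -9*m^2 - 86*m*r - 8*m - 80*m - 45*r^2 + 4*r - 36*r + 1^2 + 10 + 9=-9*m^2 - 88*m - 45*r^2 + r*(-86*m - 32) + 20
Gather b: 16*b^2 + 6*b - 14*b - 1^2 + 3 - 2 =16*b^2 - 8*b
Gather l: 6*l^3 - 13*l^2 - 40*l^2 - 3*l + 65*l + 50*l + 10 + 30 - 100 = 6*l^3 - 53*l^2 + 112*l - 60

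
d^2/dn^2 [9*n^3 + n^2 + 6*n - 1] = 54*n + 2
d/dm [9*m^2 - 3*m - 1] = 18*m - 3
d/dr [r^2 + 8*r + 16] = 2*r + 8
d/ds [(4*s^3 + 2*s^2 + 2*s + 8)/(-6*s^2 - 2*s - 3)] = 2*(-12*s^4 - 8*s^3 - 14*s^2 + 42*s + 5)/(36*s^4 + 24*s^3 + 40*s^2 + 12*s + 9)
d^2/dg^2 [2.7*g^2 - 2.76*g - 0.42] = 5.40000000000000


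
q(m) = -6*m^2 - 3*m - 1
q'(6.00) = -75.00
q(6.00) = -235.00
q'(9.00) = -111.00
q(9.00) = -514.00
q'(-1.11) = 10.32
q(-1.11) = -5.06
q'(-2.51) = 27.12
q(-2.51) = -31.27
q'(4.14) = -52.68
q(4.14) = -116.26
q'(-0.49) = 2.88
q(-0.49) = -0.97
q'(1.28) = -18.36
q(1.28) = -14.67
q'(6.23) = -77.76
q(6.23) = -252.57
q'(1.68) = -23.16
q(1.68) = -22.97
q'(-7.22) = 83.64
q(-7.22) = -292.11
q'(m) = -12*m - 3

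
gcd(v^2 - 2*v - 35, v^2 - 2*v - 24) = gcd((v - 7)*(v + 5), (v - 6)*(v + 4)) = 1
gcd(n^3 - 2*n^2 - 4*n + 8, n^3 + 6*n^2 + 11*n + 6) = n + 2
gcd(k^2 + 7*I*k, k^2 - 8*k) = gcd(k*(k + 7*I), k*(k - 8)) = k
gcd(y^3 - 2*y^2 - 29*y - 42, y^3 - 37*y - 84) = y^2 - 4*y - 21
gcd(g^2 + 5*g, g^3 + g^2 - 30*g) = g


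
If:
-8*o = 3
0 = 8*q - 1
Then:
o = -3/8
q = 1/8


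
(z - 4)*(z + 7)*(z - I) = z^3 + 3*z^2 - I*z^2 - 28*z - 3*I*z + 28*I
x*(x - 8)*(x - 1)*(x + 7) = x^4 - 2*x^3 - 55*x^2 + 56*x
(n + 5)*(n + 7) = n^2 + 12*n + 35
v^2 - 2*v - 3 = (v - 3)*(v + 1)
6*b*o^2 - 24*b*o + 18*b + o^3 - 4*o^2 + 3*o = (6*b + o)*(o - 3)*(o - 1)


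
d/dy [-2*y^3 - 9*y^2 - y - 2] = -6*y^2 - 18*y - 1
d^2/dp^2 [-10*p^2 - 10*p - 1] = -20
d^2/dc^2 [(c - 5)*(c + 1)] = 2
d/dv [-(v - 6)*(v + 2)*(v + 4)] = 28 - 3*v^2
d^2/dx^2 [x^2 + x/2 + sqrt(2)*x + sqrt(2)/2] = 2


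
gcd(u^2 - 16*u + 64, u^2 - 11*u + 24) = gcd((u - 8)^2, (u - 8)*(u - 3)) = u - 8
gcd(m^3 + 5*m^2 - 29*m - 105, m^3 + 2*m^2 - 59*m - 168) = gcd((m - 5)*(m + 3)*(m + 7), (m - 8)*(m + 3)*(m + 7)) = m^2 + 10*m + 21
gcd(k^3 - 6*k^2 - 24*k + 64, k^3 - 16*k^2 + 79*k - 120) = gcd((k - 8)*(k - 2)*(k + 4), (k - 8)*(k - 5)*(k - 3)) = k - 8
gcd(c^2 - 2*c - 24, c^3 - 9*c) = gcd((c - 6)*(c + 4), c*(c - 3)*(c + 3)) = 1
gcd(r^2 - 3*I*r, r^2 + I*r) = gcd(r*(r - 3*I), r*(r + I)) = r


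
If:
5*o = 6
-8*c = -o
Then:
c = 3/20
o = 6/5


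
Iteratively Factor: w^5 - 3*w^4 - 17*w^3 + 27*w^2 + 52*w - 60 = (w - 1)*(w^4 - 2*w^3 - 19*w^2 + 8*w + 60) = (w - 1)*(w + 3)*(w^3 - 5*w^2 - 4*w + 20) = (w - 5)*(w - 1)*(w + 3)*(w^2 - 4) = (w - 5)*(w - 2)*(w - 1)*(w + 3)*(w + 2)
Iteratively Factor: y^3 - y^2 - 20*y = (y)*(y^2 - y - 20) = y*(y - 5)*(y + 4)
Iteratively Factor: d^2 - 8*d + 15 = (d - 3)*(d - 5)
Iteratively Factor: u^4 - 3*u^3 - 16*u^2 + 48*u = (u - 4)*(u^3 + u^2 - 12*u) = (u - 4)*(u + 4)*(u^2 - 3*u) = u*(u - 4)*(u + 4)*(u - 3)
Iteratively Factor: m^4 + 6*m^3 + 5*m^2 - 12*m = (m + 4)*(m^3 + 2*m^2 - 3*m) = (m + 3)*(m + 4)*(m^2 - m) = m*(m + 3)*(m + 4)*(m - 1)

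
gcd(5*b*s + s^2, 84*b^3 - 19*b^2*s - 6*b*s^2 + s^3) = 1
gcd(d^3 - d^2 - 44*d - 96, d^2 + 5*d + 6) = d + 3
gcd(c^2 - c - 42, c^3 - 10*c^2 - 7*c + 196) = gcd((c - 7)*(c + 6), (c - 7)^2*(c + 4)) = c - 7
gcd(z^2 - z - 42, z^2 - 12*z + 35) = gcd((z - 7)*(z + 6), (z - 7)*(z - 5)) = z - 7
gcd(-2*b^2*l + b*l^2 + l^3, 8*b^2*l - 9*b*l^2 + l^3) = b*l - l^2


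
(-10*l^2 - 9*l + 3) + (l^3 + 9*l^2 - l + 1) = l^3 - l^2 - 10*l + 4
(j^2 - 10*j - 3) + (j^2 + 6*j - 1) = 2*j^2 - 4*j - 4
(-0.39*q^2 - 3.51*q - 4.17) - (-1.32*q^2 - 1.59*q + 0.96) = 0.93*q^2 - 1.92*q - 5.13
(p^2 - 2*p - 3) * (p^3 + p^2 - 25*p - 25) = p^5 - p^4 - 30*p^3 + 22*p^2 + 125*p + 75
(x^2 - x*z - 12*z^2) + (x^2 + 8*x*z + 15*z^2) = 2*x^2 + 7*x*z + 3*z^2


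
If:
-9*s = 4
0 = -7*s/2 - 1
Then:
No Solution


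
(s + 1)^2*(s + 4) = s^3 + 6*s^2 + 9*s + 4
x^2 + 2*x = x*(x + 2)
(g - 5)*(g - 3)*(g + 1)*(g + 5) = g^4 - 2*g^3 - 28*g^2 + 50*g + 75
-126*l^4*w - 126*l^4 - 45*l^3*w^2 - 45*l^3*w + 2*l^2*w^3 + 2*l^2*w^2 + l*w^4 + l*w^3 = (-7*l + w)*(3*l + w)*(6*l + w)*(l*w + l)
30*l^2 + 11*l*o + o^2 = (5*l + o)*(6*l + o)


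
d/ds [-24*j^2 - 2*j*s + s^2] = -2*j + 2*s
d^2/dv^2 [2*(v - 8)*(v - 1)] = 4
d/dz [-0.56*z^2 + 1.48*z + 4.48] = 1.48 - 1.12*z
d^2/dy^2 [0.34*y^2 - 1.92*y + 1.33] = 0.680000000000000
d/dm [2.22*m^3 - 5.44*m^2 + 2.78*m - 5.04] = 6.66*m^2 - 10.88*m + 2.78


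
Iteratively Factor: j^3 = (j)*(j^2) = j^2*(j)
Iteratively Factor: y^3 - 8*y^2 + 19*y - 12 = (y - 1)*(y^2 - 7*y + 12) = (y - 4)*(y - 1)*(y - 3)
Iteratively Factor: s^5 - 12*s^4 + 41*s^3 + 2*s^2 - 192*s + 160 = (s + 2)*(s^4 - 14*s^3 + 69*s^2 - 136*s + 80) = (s - 1)*(s + 2)*(s^3 - 13*s^2 + 56*s - 80) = (s - 4)*(s - 1)*(s + 2)*(s^2 - 9*s + 20) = (s - 5)*(s - 4)*(s - 1)*(s + 2)*(s - 4)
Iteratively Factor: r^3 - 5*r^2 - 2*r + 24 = (r + 2)*(r^2 - 7*r + 12) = (r - 3)*(r + 2)*(r - 4)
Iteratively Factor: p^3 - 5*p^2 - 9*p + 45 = (p + 3)*(p^2 - 8*p + 15) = (p - 5)*(p + 3)*(p - 3)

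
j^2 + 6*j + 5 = (j + 1)*(j + 5)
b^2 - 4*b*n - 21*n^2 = (b - 7*n)*(b + 3*n)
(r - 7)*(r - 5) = r^2 - 12*r + 35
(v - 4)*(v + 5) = v^2 + v - 20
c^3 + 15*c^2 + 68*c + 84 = (c + 2)*(c + 6)*(c + 7)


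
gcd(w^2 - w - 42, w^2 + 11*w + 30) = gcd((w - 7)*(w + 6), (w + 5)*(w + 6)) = w + 6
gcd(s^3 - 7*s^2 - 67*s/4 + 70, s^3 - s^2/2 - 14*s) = s + 7/2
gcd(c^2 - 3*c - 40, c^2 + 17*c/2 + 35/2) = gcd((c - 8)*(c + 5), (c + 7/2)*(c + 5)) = c + 5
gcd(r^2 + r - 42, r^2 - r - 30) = r - 6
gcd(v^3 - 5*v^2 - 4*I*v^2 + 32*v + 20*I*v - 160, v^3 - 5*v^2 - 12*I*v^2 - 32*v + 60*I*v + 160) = v^2 + v*(-5 - 8*I) + 40*I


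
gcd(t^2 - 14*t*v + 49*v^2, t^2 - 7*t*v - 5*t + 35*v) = t - 7*v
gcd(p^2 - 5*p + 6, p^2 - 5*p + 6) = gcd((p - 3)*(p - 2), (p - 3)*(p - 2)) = p^2 - 5*p + 6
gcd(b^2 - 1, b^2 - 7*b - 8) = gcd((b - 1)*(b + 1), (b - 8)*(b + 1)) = b + 1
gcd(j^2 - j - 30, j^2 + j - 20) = j + 5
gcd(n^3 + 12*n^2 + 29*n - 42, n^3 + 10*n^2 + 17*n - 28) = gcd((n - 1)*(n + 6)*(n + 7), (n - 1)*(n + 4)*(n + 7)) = n^2 + 6*n - 7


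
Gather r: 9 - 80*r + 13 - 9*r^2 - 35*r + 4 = -9*r^2 - 115*r + 26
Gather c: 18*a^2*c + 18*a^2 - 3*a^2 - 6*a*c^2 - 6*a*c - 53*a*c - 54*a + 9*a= 15*a^2 - 6*a*c^2 - 45*a + c*(18*a^2 - 59*a)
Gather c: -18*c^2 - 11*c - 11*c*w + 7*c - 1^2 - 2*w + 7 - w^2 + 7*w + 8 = -18*c^2 + c*(-11*w - 4) - w^2 + 5*w + 14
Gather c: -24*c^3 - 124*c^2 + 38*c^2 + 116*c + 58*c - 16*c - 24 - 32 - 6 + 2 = -24*c^3 - 86*c^2 + 158*c - 60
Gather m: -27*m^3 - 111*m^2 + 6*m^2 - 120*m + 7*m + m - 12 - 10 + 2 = -27*m^3 - 105*m^2 - 112*m - 20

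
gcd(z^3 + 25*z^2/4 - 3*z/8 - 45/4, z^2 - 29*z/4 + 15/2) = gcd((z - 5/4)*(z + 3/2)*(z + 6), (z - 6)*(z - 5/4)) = z - 5/4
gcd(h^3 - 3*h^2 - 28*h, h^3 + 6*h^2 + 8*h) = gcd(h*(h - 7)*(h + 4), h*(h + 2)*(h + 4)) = h^2 + 4*h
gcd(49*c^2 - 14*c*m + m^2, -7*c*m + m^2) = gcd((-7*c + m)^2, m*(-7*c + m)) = 7*c - m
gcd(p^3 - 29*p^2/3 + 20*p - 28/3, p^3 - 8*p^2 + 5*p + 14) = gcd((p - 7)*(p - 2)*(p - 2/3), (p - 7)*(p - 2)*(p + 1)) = p^2 - 9*p + 14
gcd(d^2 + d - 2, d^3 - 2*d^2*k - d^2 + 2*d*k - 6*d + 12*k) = d + 2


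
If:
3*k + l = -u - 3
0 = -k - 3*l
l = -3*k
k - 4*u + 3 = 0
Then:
No Solution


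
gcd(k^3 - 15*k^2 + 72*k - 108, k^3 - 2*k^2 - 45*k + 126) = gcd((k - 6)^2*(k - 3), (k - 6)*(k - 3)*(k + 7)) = k^2 - 9*k + 18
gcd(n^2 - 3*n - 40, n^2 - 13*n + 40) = n - 8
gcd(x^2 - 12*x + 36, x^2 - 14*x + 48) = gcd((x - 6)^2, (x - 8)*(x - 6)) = x - 6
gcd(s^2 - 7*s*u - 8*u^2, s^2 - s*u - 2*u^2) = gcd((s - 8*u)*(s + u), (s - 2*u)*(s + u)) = s + u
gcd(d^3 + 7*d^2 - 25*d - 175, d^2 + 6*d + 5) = d + 5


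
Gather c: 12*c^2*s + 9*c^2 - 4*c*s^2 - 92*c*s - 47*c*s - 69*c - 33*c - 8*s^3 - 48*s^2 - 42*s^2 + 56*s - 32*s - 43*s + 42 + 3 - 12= c^2*(12*s + 9) + c*(-4*s^2 - 139*s - 102) - 8*s^3 - 90*s^2 - 19*s + 33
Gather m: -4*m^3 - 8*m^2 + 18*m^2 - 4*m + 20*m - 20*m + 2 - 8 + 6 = -4*m^3 + 10*m^2 - 4*m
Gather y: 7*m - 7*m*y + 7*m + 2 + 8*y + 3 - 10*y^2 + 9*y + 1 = 14*m - 10*y^2 + y*(17 - 7*m) + 6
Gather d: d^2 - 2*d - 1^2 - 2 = d^2 - 2*d - 3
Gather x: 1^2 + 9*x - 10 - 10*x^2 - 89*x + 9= -10*x^2 - 80*x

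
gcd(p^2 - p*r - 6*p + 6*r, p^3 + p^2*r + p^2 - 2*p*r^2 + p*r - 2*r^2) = p - r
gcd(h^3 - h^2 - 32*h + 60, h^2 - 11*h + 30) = h - 5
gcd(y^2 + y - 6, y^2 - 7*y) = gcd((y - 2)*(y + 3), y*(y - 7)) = 1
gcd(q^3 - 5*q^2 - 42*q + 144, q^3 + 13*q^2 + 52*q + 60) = q + 6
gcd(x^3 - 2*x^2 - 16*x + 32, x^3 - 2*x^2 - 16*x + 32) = x^3 - 2*x^2 - 16*x + 32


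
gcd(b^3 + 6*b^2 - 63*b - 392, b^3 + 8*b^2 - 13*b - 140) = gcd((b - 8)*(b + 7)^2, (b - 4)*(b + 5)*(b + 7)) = b + 7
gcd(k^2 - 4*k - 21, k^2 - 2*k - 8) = 1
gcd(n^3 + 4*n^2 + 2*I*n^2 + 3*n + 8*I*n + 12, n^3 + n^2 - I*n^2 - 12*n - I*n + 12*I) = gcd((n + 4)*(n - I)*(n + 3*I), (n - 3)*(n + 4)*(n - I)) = n^2 + n*(4 - I) - 4*I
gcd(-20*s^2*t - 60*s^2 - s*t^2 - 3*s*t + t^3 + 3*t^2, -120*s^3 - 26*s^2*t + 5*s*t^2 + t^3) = 20*s^2 + s*t - t^2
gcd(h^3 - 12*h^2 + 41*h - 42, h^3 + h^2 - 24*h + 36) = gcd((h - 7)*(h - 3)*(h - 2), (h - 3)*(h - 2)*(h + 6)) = h^2 - 5*h + 6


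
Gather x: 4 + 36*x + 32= 36*x + 36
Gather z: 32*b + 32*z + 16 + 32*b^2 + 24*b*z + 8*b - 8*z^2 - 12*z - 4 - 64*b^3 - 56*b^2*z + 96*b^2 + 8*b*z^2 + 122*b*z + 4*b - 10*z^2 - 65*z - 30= -64*b^3 + 128*b^2 + 44*b + z^2*(8*b - 18) + z*(-56*b^2 + 146*b - 45) - 18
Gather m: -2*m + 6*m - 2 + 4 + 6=4*m + 8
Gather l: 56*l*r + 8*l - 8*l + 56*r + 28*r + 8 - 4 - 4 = 56*l*r + 84*r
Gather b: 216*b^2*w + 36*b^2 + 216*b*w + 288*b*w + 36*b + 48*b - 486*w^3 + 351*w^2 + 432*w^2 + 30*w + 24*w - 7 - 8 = b^2*(216*w + 36) + b*(504*w + 84) - 486*w^3 + 783*w^2 + 54*w - 15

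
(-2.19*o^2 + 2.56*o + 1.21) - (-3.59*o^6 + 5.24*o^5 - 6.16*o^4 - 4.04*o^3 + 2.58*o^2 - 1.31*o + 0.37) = 3.59*o^6 - 5.24*o^5 + 6.16*o^4 + 4.04*o^3 - 4.77*o^2 + 3.87*o + 0.84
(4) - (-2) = 6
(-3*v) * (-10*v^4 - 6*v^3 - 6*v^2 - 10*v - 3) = 30*v^5 + 18*v^4 + 18*v^3 + 30*v^2 + 9*v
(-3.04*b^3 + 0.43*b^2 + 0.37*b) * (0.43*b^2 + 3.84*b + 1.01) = -1.3072*b^5 - 11.4887*b^4 - 1.2601*b^3 + 1.8551*b^2 + 0.3737*b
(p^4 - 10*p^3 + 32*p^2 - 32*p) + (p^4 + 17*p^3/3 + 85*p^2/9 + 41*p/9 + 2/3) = 2*p^4 - 13*p^3/3 + 373*p^2/9 - 247*p/9 + 2/3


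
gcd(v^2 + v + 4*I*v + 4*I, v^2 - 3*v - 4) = v + 1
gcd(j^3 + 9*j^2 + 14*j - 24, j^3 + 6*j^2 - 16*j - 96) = j^2 + 10*j + 24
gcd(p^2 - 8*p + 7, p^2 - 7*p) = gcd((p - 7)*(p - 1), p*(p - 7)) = p - 7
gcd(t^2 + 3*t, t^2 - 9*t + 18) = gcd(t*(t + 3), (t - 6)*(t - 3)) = 1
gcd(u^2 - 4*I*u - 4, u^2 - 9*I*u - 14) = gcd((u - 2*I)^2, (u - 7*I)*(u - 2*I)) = u - 2*I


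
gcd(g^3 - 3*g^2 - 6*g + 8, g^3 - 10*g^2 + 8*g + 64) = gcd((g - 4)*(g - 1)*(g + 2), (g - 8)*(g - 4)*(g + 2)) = g^2 - 2*g - 8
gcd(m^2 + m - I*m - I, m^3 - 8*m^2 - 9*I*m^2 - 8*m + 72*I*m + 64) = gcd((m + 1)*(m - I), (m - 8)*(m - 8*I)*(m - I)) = m - I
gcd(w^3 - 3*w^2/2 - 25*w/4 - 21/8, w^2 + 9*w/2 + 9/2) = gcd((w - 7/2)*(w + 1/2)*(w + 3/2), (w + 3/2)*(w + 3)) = w + 3/2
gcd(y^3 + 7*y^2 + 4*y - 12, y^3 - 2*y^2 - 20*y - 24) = y + 2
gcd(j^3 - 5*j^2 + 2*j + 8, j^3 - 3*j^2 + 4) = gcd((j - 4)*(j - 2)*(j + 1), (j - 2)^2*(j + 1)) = j^2 - j - 2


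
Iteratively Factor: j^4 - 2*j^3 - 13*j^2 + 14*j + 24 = (j + 3)*(j^3 - 5*j^2 + 2*j + 8) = (j - 2)*(j + 3)*(j^2 - 3*j - 4) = (j - 2)*(j + 1)*(j + 3)*(j - 4)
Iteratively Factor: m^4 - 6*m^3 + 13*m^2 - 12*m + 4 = (m - 1)*(m^3 - 5*m^2 + 8*m - 4) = (m - 1)^2*(m^2 - 4*m + 4) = (m - 2)*(m - 1)^2*(m - 2)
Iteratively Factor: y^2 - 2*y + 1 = (y - 1)*(y - 1)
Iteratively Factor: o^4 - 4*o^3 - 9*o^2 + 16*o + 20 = (o + 1)*(o^3 - 5*o^2 - 4*o + 20) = (o + 1)*(o + 2)*(o^2 - 7*o + 10) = (o - 5)*(o + 1)*(o + 2)*(o - 2)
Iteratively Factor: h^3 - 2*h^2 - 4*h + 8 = (h + 2)*(h^2 - 4*h + 4) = (h - 2)*(h + 2)*(h - 2)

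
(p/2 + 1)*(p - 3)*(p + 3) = p^3/2 + p^2 - 9*p/2 - 9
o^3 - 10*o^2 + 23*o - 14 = (o - 7)*(o - 2)*(o - 1)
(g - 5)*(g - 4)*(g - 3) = g^3 - 12*g^2 + 47*g - 60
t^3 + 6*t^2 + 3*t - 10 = (t - 1)*(t + 2)*(t + 5)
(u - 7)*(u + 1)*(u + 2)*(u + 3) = u^4 - u^3 - 31*u^2 - 71*u - 42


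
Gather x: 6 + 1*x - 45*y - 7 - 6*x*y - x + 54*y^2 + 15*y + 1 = -6*x*y + 54*y^2 - 30*y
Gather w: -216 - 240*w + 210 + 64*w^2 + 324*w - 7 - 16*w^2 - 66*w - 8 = 48*w^2 + 18*w - 21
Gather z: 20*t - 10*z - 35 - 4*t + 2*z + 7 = 16*t - 8*z - 28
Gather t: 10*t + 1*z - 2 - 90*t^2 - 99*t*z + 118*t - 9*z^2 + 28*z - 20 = -90*t^2 + t*(128 - 99*z) - 9*z^2 + 29*z - 22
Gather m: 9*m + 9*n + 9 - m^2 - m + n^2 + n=-m^2 + 8*m + n^2 + 10*n + 9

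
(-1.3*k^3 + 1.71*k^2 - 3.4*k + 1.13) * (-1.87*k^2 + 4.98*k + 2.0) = 2.431*k^5 - 9.6717*k^4 + 12.2738*k^3 - 15.6251*k^2 - 1.1726*k + 2.26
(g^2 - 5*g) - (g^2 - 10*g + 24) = 5*g - 24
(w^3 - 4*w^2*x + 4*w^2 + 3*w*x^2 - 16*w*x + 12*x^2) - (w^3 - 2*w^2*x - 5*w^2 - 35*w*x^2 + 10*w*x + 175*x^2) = -2*w^2*x + 9*w^2 + 38*w*x^2 - 26*w*x - 163*x^2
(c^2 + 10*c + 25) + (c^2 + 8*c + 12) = 2*c^2 + 18*c + 37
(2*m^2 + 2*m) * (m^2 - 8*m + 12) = 2*m^4 - 14*m^3 + 8*m^2 + 24*m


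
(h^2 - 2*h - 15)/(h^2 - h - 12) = (h - 5)/(h - 4)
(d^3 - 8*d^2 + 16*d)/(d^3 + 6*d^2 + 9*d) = (d^2 - 8*d + 16)/(d^2 + 6*d + 9)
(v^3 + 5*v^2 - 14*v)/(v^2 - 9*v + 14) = v*(v + 7)/(v - 7)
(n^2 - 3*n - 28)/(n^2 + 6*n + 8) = (n - 7)/(n + 2)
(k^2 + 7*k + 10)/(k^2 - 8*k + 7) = (k^2 + 7*k + 10)/(k^2 - 8*k + 7)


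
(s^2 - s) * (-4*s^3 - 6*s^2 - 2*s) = -4*s^5 - 2*s^4 + 4*s^3 + 2*s^2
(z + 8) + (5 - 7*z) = 13 - 6*z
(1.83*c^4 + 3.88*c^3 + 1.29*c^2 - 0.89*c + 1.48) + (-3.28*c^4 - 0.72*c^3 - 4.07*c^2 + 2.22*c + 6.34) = -1.45*c^4 + 3.16*c^3 - 2.78*c^2 + 1.33*c + 7.82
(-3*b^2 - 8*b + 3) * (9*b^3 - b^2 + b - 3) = -27*b^5 - 69*b^4 + 32*b^3 - 2*b^2 + 27*b - 9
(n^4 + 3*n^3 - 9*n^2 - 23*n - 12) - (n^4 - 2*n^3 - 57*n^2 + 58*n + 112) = 5*n^3 + 48*n^2 - 81*n - 124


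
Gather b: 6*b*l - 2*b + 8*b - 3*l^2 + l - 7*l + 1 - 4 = b*(6*l + 6) - 3*l^2 - 6*l - 3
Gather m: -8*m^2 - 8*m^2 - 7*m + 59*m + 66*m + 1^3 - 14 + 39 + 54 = -16*m^2 + 118*m + 80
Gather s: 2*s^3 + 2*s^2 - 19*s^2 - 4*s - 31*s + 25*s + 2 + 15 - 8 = 2*s^3 - 17*s^2 - 10*s + 9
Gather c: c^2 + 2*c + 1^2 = c^2 + 2*c + 1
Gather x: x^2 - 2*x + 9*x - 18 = x^2 + 7*x - 18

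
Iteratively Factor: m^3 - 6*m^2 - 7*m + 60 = (m - 5)*(m^2 - m - 12) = (m - 5)*(m + 3)*(m - 4)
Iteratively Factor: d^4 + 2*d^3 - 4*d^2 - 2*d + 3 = (d + 3)*(d^3 - d^2 - d + 1) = (d - 1)*(d + 3)*(d^2 - 1) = (d - 1)^2*(d + 3)*(d + 1)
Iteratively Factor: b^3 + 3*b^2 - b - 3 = (b - 1)*(b^2 + 4*b + 3) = (b - 1)*(b + 1)*(b + 3)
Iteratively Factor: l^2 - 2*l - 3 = (l + 1)*(l - 3)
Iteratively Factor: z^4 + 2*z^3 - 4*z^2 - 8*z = (z)*(z^3 + 2*z^2 - 4*z - 8) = z*(z + 2)*(z^2 - 4) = z*(z + 2)^2*(z - 2)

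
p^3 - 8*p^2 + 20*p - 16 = (p - 4)*(p - 2)^2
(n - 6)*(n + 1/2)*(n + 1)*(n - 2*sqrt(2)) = n^4 - 9*n^3/2 - 2*sqrt(2)*n^3 - 17*n^2/2 + 9*sqrt(2)*n^2 - 3*n + 17*sqrt(2)*n + 6*sqrt(2)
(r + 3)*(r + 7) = r^2 + 10*r + 21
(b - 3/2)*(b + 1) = b^2 - b/2 - 3/2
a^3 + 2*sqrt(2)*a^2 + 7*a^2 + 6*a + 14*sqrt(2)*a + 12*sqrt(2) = (a + 1)*(a + 6)*(a + 2*sqrt(2))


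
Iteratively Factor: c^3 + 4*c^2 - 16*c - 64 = (c - 4)*(c^2 + 8*c + 16) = (c - 4)*(c + 4)*(c + 4)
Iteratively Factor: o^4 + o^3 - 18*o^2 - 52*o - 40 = (o + 2)*(o^3 - o^2 - 16*o - 20) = (o + 2)^2*(o^2 - 3*o - 10) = (o - 5)*(o + 2)^2*(o + 2)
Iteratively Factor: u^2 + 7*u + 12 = (u + 3)*(u + 4)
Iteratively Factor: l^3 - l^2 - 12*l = (l + 3)*(l^2 - 4*l) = (l - 4)*(l + 3)*(l)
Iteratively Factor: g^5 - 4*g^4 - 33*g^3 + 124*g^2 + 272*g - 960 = (g + 4)*(g^4 - 8*g^3 - g^2 + 128*g - 240) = (g - 3)*(g + 4)*(g^3 - 5*g^2 - 16*g + 80) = (g - 5)*(g - 3)*(g + 4)*(g^2 - 16) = (g - 5)*(g - 4)*(g - 3)*(g + 4)*(g + 4)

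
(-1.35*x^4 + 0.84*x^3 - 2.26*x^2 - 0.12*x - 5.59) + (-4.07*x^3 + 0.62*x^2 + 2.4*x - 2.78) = -1.35*x^4 - 3.23*x^3 - 1.64*x^2 + 2.28*x - 8.37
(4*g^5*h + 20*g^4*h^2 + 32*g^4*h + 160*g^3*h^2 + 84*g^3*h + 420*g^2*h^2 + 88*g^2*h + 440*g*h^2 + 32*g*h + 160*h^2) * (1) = 4*g^5*h + 20*g^4*h^2 + 32*g^4*h + 160*g^3*h^2 + 84*g^3*h + 420*g^2*h^2 + 88*g^2*h + 440*g*h^2 + 32*g*h + 160*h^2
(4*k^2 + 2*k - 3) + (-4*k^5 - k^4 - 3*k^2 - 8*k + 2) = -4*k^5 - k^4 + k^2 - 6*k - 1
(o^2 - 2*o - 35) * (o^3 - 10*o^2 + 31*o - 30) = o^5 - 12*o^4 + 16*o^3 + 258*o^2 - 1025*o + 1050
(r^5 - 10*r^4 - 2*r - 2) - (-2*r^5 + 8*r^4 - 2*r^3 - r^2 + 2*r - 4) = 3*r^5 - 18*r^4 + 2*r^3 + r^2 - 4*r + 2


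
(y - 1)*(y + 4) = y^2 + 3*y - 4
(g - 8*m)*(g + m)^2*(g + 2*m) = g^4 - 4*g^3*m - 27*g^2*m^2 - 38*g*m^3 - 16*m^4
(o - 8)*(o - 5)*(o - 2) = o^3 - 15*o^2 + 66*o - 80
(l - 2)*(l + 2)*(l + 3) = l^3 + 3*l^2 - 4*l - 12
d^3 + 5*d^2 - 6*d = d*(d - 1)*(d + 6)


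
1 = 1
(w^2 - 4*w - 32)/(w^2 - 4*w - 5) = (-w^2 + 4*w + 32)/(-w^2 + 4*w + 5)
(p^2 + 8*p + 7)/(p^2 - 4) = (p^2 + 8*p + 7)/(p^2 - 4)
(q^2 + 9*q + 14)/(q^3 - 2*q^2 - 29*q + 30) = (q^2 + 9*q + 14)/(q^3 - 2*q^2 - 29*q + 30)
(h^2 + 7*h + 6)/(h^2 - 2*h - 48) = (h + 1)/(h - 8)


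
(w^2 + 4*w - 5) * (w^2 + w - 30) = w^4 + 5*w^3 - 31*w^2 - 125*w + 150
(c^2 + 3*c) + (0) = c^2 + 3*c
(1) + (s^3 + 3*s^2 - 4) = s^3 + 3*s^2 - 3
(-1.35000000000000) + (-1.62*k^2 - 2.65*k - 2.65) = -1.62*k^2 - 2.65*k - 4.0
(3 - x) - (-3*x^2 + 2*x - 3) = 3*x^2 - 3*x + 6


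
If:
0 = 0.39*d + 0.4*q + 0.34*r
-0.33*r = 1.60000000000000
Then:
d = 4.22688422688423 - 1.02564102564103*q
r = -4.85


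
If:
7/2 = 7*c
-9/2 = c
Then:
No Solution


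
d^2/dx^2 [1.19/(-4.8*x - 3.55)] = -54.8352/(4.8*x + 3.55)^3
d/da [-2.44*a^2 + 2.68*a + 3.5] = 2.68 - 4.88*a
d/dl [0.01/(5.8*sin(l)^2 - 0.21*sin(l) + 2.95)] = (0.0021 - 0.116*sin(l))*cos(l)/(5.8*sin(l)^2 - 0.21*sin(l) + 2.95)^2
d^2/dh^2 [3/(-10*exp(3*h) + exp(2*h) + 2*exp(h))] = 6*(4*(-15*exp(2*h) + exp(h) + 1)^2 + (-10*exp(2*h) + exp(h) + 2)*(45*exp(2*h) - 2*exp(h) - 1))*exp(-h)/(-10*exp(2*h) + exp(h) + 2)^3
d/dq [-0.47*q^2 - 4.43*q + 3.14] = -0.94*q - 4.43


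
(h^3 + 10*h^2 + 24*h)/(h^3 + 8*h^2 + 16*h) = (h + 6)/(h + 4)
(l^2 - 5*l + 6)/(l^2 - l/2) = 2*(l^2 - 5*l + 6)/(l*(2*l - 1))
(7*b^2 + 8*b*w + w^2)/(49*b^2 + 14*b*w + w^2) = (b + w)/(7*b + w)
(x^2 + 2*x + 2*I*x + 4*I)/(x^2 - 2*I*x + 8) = (x + 2)/(x - 4*I)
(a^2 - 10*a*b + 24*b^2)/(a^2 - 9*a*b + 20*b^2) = (a - 6*b)/(a - 5*b)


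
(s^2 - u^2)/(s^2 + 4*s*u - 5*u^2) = (s + u)/(s + 5*u)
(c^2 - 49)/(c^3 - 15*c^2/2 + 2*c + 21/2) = 2*(c + 7)/(2*c^2 - c - 3)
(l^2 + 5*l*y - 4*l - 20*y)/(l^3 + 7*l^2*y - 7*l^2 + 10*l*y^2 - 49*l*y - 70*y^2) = (l - 4)/(l^2 + 2*l*y - 7*l - 14*y)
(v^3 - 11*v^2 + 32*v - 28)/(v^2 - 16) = (v^3 - 11*v^2 + 32*v - 28)/(v^2 - 16)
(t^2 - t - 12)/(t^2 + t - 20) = (t + 3)/(t + 5)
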